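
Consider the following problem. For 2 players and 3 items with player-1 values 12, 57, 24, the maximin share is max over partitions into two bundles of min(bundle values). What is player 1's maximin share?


Step 1: Item values = 12, 57, 24
Step 2: Enumerate all 2-bundle partitions and take the smaller bundle:
  Partition 1: {12} vs {57,24} -> bundles 12, 81; min = 12
  Partition 2: {57} vs {12,24} -> bundles 57, 36; min = 36
  Partition 3: {24} vs {12,57} -> bundles 24, 69; min = 24
Step 3: MMS = max(12, 36, 24) = 36

36


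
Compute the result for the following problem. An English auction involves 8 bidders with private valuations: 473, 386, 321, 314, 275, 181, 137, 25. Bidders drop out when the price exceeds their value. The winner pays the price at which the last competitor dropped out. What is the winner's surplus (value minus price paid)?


Step 1: Identify the highest value: 473
Step 2: Identify the second-highest value: 386
Step 3: The final price = second-highest value = 386
Step 4: Surplus = 473 - 386 = 87

87


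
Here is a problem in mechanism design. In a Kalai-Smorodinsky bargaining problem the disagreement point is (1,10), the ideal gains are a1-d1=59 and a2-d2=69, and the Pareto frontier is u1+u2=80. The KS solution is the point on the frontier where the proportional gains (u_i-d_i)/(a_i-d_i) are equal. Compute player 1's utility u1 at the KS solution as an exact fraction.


Step 1: At the KS point, (u1-d1)/r1 = (u2-d2)/r2 = t and u1+u2 = 80
Step 2: u1 = d1 + r1*t and u2 = d2 + r2*t, so (d1 + r1*t) + (d2 + r2*t) = 80
Step 3: t = (80 - 1 - 10)/(59 + 69) = 69/128
Step 4: u1 = d1 + r1*t = 1 + 59 * 69/128 = 4199/128
Step 5: (Check: u2 = d2 + r2*t = 6041/128; u1+u2 = 4199/128 + 6041/128 = 80, on the frontier.)

4199/128


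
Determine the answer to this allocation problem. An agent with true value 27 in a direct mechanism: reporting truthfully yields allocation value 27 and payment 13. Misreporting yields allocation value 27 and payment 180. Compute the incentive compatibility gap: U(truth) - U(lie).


Step 1: U(truth) = value - payment = 27 - 13 = 14
Step 2: U(lie) = allocation - payment = 27 - 180 = -153
Step 3: IC gap = 14 - (-153) = 167

167


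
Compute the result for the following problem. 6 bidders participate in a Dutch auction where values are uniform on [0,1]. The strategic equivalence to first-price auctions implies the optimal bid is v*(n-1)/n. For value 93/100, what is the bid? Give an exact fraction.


Step 1: Dutch auctions are strategically equivalent to first-price auctions
Step 2: The equilibrium bid is b(v) = v*(n-1)/n
Step 3: b = 93/100 * 5/6
Step 4: b = 31/40

31/40


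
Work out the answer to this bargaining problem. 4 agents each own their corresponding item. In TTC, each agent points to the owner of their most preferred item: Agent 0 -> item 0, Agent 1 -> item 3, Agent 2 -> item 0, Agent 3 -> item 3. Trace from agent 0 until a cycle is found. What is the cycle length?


Step 1: Trace the pointer graph from agent 0: 0 -> 0
Step 2: A cycle is detected when we revisit agent 0
Step 3: The cycle is: 0 -> 0
Step 4: Cycle length = 1

1


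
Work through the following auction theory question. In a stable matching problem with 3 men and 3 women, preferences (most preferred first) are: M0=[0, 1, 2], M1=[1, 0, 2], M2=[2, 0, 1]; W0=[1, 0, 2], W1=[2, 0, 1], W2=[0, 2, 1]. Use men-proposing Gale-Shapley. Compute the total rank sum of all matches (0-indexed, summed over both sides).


Step 1: Run Gale-Shapley (men propose, women hold best offer):
  M0 proposes to W0; she accepts
  M1 proposes to W1; she accepts
  M2 proposes to W2; she accepts
Step 2: Final matching: W0-M0, W1-M1, W2-M2
Step 3: 0-indexed ranks (man's rank of his match, then woman's): 0 + 1 + 0 + 2 + 0 + 1
Step 4: Total rank sum = 4

4


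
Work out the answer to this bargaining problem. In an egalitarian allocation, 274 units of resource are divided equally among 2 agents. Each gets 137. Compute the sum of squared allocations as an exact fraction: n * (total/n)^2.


Step 1: Each agent's share = 274/2 = 137
Step 2: Square of each share = (137)^2 = 18769
Step 3: Sum of squares = 2 * 18769 = 37538

37538


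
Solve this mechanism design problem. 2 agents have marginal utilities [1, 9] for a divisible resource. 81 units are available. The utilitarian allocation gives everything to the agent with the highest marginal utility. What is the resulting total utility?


Step 1: The marginal utilities are [1, 9]
Step 2: The highest marginal utility is 9
Step 3: All 81 units go to that agent
Step 4: Total utility = 9 * 81 = 729

729


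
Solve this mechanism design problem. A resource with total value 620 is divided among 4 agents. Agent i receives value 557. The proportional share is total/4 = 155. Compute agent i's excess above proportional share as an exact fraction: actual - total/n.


Step 1: Proportional share = 620/4 = 155
Step 2: Agent's actual allocation = 557
Step 3: Excess = 557 - 155 = 402

402


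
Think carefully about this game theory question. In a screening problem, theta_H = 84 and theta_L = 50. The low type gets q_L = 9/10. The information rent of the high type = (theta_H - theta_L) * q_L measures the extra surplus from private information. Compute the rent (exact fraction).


Step 1: theta_H - theta_L = 84 - 50 = 34
Step 2: Information rent = (theta_H - theta_L) * q_L
Step 3: = 34 * 9/10
Step 4: = 153/5

153/5


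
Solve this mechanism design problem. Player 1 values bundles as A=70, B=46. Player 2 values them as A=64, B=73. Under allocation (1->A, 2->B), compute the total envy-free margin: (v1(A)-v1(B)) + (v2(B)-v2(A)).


Step 1: Player 1's margin = v1(A) - v1(B) = 70 - 46 = 24
Step 2: Player 2's margin = v2(B) - v2(A) = 73 - 64 = 9
Step 3: Total margin = 24 + 9 = 33

33


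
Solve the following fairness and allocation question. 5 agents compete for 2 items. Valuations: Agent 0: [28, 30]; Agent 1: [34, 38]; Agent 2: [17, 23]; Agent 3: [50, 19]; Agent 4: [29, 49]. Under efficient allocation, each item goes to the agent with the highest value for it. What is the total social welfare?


Step 1: For each item, find the maximum value among all agents.
Step 2: Item 0 -> Agent 3 (value 50)
Step 3: Item 1 -> Agent 4 (value 49)
Step 4: Total welfare = 50 + 49 = 99

99


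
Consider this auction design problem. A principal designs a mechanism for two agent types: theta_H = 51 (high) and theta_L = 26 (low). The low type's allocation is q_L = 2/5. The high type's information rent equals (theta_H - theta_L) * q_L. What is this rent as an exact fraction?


Step 1: theta_H - theta_L = 51 - 26 = 25
Step 2: Information rent = (theta_H - theta_L) * q_L
Step 3: = 25 * 2/5
Step 4: = 10

10


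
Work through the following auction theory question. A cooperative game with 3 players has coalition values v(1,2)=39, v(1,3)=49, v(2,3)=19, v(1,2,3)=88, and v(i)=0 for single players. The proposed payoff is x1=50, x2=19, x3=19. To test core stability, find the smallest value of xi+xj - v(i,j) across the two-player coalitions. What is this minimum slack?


Step 1: Slack for coalition (1,2): x1+x2 - v12 = 69 - 39 = 30
Step 2: Slack for coalition (1,3): x1+x3 - v13 = 69 - 49 = 20
Step 3: Slack for coalition (2,3): x2+x3 - v23 = 38 - 19 = 19
Step 4: Minimum slack = min(30, 20, 19) = 19, attained by (2,3); no pair can gain by deviating, so the allocation is in the core

19


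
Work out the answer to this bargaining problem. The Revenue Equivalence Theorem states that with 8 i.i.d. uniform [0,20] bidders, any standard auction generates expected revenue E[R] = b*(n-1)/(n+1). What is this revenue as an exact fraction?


Step 1: By Revenue Equivalence, expected revenue = b*(n-1)/(n+1)
Step 2: Substituting n = 8, b = 20
Step 3: Revenue = 20*(8-1)/(8+1) = 20*7/9
Step 4: Revenue = 140/9

140/9


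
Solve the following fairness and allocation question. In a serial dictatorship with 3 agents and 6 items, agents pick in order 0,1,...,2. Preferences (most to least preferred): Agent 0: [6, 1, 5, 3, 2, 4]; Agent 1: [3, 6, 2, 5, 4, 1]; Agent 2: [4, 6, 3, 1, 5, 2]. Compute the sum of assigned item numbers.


Step 1: Agent 0 picks item 6
Step 2: Agent 1 picks item 3
Step 3: Agent 2 picks item 4
Step 4: Sum = 6 + 3 + 4 = 13

13


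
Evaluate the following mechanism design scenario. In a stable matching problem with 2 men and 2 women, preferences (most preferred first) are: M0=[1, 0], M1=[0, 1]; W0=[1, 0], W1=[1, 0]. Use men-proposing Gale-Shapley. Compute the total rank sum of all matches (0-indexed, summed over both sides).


Step 1: Run Gale-Shapley (men propose, women hold best offer):
  M0 proposes to W1; she accepts
  M1 proposes to W0; she accepts
Step 2: Final matching: W0-M1, W1-M0
Step 3: 0-indexed ranks (man's rank of his match, then woman's): 0 + 0 + 0 + 1
Step 4: Total rank sum = 1

1


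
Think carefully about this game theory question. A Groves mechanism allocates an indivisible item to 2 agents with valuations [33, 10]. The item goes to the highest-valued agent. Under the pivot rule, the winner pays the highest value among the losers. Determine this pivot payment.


Step 1: The efficient winner is agent 0 with value 33
Step 2: Other agents' values: [10]
Step 3: Pivot payment = max(others) = 10
Step 4: The winner pays 10

10


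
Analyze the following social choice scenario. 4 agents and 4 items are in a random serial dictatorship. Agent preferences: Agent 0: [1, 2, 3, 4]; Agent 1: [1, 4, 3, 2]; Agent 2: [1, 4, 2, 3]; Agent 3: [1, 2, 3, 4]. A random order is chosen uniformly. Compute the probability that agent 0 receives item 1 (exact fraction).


Step 1: Agent 0 wants item 1
Step 2: There are 24 possible orderings of agents
Step 3: In 6 orderings, agent 0 gets item 1
Step 4: Probability = 6/24 = 1/4

1/4


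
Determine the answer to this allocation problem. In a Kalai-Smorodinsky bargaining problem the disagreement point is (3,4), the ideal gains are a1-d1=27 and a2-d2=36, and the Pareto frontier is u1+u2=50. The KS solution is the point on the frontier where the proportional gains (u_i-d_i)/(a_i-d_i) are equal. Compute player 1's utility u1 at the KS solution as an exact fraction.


Step 1: At the KS point, (u1-d1)/r1 = (u2-d2)/r2 = t and u1+u2 = 50
Step 2: u1 = d1 + r1*t and u2 = d2 + r2*t, so (d1 + r1*t) + (d2 + r2*t) = 50
Step 3: t = (50 - 3 - 4)/(27 + 36) = 43/63
Step 4: u1 = d1 + r1*t = 3 + 27 * 43/63 = 150/7
Step 5: (Check: u2 = d2 + r2*t = 200/7; u1+u2 = 150/7 + 200/7 = 50, on the frontier.)

150/7


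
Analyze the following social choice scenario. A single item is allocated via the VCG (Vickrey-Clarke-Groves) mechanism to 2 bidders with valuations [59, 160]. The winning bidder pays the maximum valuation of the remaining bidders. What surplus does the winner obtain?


Step 1: The winner is the agent with the highest value: agent 1 with value 160
Step 2: Values of other agents: [59]
Step 3: VCG payment = max of others' values = 59
Step 4: Surplus = 160 - 59 = 101

101


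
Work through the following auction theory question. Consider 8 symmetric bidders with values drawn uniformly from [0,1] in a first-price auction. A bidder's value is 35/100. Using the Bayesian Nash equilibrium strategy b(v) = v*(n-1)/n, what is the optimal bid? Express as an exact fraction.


Step 1: The symmetric BNE bidding function is b(v) = v * (n-1) / n
Step 2: Substitute v = 7/20 and n = 8
Step 3: b = 7/20 * 7/8
Step 4: b = 49/160

49/160


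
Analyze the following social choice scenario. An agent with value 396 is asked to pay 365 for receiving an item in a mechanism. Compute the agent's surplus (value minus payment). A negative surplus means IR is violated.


Step 1: Surplus = value - payment = 396 - 365 = 31
Step 2: IR is satisfied (surplus >= 0)

31


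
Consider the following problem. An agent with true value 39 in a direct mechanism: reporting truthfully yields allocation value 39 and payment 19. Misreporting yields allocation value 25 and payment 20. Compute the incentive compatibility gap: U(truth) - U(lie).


Step 1: U(truth) = value - payment = 39 - 19 = 20
Step 2: U(lie) = allocation - payment = 25 - 20 = 5
Step 3: IC gap = 20 - 5 = 15

15


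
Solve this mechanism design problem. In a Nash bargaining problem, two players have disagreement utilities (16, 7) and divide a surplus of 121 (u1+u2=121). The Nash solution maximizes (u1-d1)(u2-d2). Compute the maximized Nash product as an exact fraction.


Step 1: The Nash solution splits surplus symmetrically above the disagreement point
Step 2: u1 = (total + d1 - d2)/2 = (121 + 16 - 7)/2 = 65
Step 3: u2 = (total - d1 + d2)/2 = (121 - 16 + 7)/2 = 56
Step 4: Nash product = (65 - 16) * (56 - 7)
Step 5: = 49 * 49 = 2401

2401


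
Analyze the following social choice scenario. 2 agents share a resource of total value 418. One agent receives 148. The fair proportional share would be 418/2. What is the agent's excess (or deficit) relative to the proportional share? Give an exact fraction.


Step 1: Proportional share = 418/2 = 209
Step 2: Agent's actual allocation = 148
Step 3: Excess = 148 - 209 = -61

-61


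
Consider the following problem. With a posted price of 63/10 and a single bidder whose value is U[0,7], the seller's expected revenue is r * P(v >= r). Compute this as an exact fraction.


Step 1: Posted price r = 63/10, value support [0,7]
Step 2: P(v >= r) = (7 - 63/10)/7 = 1/10
Step 3: Expected revenue = r * P(v >= r) = 63/10 * 1/10
Step 4: Revenue = 63/100

63/100


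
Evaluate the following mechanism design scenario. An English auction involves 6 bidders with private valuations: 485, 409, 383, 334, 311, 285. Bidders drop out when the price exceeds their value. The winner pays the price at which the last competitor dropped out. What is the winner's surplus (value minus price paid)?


Step 1: Identify the highest value: 485
Step 2: Identify the second-highest value: 409
Step 3: The final price = second-highest value = 409
Step 4: Surplus = 485 - 409 = 76

76


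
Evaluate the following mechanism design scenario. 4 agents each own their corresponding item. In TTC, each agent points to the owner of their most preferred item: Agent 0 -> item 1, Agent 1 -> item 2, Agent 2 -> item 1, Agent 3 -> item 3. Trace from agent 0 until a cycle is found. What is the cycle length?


Step 1: Trace the pointer graph from agent 0: 0 -> 1 -> 2 -> 1
Step 2: A cycle is detected when we revisit agent 1
Step 3: The cycle is: 1 -> 2 -> 1
Step 4: Cycle length = 2

2


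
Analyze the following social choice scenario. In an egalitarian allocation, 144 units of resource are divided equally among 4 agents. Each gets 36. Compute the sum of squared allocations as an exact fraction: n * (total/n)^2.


Step 1: Each agent's share = 144/4 = 36
Step 2: Square of each share = (36)^2 = 1296
Step 3: Sum of squares = 4 * 1296 = 5184

5184


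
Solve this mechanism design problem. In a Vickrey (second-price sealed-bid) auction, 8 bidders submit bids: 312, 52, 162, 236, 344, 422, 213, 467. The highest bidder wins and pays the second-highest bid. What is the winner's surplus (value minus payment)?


Step 1: Sort bids in descending order: 467, 422, 344, 312, 236, 213, 162, 52
Step 2: The winning bid is the highest: 467
Step 3: The payment equals the second-highest bid: 422
Step 4: Surplus = winner's bid - payment = 467 - 422 = 45

45


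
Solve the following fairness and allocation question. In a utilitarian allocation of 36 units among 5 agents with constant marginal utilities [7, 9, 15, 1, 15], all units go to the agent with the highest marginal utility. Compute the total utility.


Step 1: The marginal utilities are [7, 9, 15, 1, 15]
Step 2: The highest marginal utility is 15
Step 3: All 36 units go to that agent
Step 4: Total utility = 15 * 36 = 540

540


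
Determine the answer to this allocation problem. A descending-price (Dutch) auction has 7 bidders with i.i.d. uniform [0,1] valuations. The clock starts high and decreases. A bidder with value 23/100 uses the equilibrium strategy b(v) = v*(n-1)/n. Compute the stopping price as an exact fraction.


Step 1: Dutch auctions are strategically equivalent to first-price auctions
Step 2: The equilibrium bid is b(v) = v*(n-1)/n
Step 3: b = 23/100 * 6/7
Step 4: b = 69/350

69/350


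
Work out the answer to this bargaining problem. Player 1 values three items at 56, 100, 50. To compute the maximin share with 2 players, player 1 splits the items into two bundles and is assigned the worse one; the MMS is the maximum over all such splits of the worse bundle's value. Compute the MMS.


Step 1: Item values = 56, 100, 50
Step 2: Enumerate all 2-bundle partitions and take the smaller bundle:
  Partition 1: {56} vs {100,50} -> bundles 56, 150; min = 56
  Partition 2: {100} vs {56,50} -> bundles 100, 106; min = 100
  Partition 3: {50} vs {56,100} -> bundles 50, 156; min = 50
Step 3: MMS = max(56, 100, 50) = 100

100


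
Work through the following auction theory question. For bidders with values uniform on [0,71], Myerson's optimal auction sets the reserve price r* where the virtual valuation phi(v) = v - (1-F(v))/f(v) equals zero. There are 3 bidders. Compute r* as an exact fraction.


Step 1: For U[0,71], F(v) = v/71 and f(v) = 1/71
Step 2: phi(v) = v - (1 - v/71)/(1/71) = v - (71 - v) = 2v - 71
Step 3: Set phi(r*) = 0: 2r* - 71 = 0
Step 4: r* = 71/2 (the number of bidders n = 3 does not enter)

71/2


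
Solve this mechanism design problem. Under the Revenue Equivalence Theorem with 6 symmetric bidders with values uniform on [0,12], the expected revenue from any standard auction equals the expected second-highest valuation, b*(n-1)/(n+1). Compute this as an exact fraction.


Step 1: By Revenue Equivalence, expected revenue = b*(n-1)/(n+1)
Step 2: Substituting n = 6, b = 12
Step 3: Revenue = 12*(6-1)/(6+1) = 12*5/7
Step 4: Revenue = 60/7

60/7


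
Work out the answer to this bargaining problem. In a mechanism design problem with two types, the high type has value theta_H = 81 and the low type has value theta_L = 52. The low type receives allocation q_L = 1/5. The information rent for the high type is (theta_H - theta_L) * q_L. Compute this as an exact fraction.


Step 1: theta_H - theta_L = 81 - 52 = 29
Step 2: Information rent = (theta_H - theta_L) * q_L
Step 3: = 29 * 1/5
Step 4: = 29/5

29/5


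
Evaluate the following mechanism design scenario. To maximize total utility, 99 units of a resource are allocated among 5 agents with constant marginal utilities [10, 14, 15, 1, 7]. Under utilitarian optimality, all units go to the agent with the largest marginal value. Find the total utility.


Step 1: The marginal utilities are [10, 14, 15, 1, 7]
Step 2: The highest marginal utility is 15
Step 3: All 99 units go to that agent
Step 4: Total utility = 15 * 99 = 1485

1485


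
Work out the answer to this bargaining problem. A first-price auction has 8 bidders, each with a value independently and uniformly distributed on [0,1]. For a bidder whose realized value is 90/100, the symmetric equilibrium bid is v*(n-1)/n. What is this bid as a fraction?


Step 1: The symmetric BNE bidding function is b(v) = v * (n-1) / n
Step 2: Substitute v = 9/10 and n = 8
Step 3: b = 9/10 * 7/8
Step 4: b = 63/80

63/80


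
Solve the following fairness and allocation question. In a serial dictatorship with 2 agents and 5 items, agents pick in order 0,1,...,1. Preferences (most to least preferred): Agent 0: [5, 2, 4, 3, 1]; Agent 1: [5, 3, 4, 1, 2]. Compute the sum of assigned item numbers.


Step 1: Agent 0 picks item 5
Step 2: Agent 1 picks item 3
Step 3: Sum = 5 + 3 = 8

8


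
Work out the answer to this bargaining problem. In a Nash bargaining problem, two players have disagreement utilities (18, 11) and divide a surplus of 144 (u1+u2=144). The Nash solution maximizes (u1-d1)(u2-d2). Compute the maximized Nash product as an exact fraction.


Step 1: The Nash solution splits surplus symmetrically above the disagreement point
Step 2: u1 = (total + d1 - d2)/2 = (144 + 18 - 11)/2 = 151/2
Step 3: u2 = (total - d1 + d2)/2 = (144 - 18 + 11)/2 = 137/2
Step 4: Nash product = (151/2 - 18) * (137/2 - 11)
Step 5: = 115/2 * 115/2 = 13225/4

13225/4


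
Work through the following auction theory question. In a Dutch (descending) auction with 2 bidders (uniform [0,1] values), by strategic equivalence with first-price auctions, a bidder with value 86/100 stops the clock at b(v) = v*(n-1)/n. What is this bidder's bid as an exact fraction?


Step 1: Dutch auctions are strategically equivalent to first-price auctions
Step 2: The equilibrium bid is b(v) = v*(n-1)/n
Step 3: b = 43/50 * 1/2
Step 4: b = 43/100

43/100


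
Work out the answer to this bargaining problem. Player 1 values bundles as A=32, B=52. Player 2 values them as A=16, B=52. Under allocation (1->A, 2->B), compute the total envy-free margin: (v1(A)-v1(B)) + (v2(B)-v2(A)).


Step 1: Player 1's margin = v1(A) - v1(B) = 32 - 52 = -20
Step 2: Player 2's margin = v2(B) - v2(A) = 52 - 16 = 36
Step 3: Total margin = -20 + 36 = 16

16


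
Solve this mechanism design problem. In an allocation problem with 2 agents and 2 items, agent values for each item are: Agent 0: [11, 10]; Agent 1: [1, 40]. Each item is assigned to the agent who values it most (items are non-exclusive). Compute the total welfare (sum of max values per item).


Step 1: For each item, find the maximum value among all agents.
Step 2: Item 0 -> Agent 0 (value 11)
Step 3: Item 1 -> Agent 1 (value 40)
Step 4: Total welfare = 11 + 40 = 51

51


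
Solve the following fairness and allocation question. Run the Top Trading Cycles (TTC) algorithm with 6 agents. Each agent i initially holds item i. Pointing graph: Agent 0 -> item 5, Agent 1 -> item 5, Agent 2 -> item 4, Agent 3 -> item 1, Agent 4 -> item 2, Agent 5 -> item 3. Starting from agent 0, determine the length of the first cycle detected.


Step 1: Trace the pointer graph from agent 0: 0 -> 5 -> 3 -> 1 -> 5
Step 2: A cycle is detected when we revisit agent 5
Step 3: The cycle is: 5 -> 3 -> 1 -> 5
Step 4: Cycle length = 3

3


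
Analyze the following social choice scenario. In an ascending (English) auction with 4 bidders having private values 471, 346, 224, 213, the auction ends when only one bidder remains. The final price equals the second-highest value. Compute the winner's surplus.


Step 1: Identify the highest value: 471
Step 2: Identify the second-highest value: 346
Step 3: The final price = second-highest value = 346
Step 4: Surplus = 471 - 346 = 125

125


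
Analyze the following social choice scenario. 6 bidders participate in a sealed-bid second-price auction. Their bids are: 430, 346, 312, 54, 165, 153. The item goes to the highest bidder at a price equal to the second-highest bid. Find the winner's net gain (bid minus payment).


Step 1: Sort bids in descending order: 430, 346, 312, 165, 153, 54
Step 2: The winning bid is the highest: 430
Step 3: The payment equals the second-highest bid: 346
Step 4: Surplus = winner's bid - payment = 430 - 346 = 84

84


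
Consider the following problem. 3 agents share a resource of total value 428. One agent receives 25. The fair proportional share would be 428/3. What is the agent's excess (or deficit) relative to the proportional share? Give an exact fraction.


Step 1: Proportional share = 428/3
Step 2: Agent's actual allocation = 25
Step 3: Excess = 25 - 428/3 = -353/3

-353/3


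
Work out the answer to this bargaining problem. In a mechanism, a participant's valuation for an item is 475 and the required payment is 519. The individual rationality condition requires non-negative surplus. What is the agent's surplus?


Step 1: Surplus = value - payment = 475 - 519 = -44
Step 2: IR is violated (surplus < 0)

-44


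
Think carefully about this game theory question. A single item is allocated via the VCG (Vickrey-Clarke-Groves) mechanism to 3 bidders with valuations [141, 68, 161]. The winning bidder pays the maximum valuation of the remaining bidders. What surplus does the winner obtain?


Step 1: The winner is the agent with the highest value: agent 2 with value 161
Step 2: Values of other agents: [141, 68]
Step 3: VCG payment = max of others' values = 141
Step 4: Surplus = 161 - 141 = 20

20


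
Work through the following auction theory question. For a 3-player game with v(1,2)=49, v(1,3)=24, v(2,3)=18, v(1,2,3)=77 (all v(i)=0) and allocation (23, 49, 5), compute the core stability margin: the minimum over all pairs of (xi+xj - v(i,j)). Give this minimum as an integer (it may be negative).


Step 1: Slack for coalition (1,2): x1+x2 - v12 = 72 - 49 = 23
Step 2: Slack for coalition (1,3): x1+x3 - v13 = 28 - 24 = 4
Step 3: Slack for coalition (2,3): x2+x3 - v23 = 54 - 18 = 36
Step 4: Minimum slack = min(23, 4, 36) = 4, attained by (1,3); no pair can gain by deviating, so the allocation is in the core

4


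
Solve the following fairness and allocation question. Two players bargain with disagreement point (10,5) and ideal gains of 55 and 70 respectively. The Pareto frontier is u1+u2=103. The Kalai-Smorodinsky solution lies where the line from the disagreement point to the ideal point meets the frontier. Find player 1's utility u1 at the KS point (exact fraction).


Step 1: At the KS point, (u1-d1)/r1 = (u2-d2)/r2 = t and u1+u2 = 103
Step 2: u1 = d1 + r1*t and u2 = d2 + r2*t, so (d1 + r1*t) + (d2 + r2*t) = 103
Step 3: t = (103 - 10 - 5)/(55 + 70) = 88/125
Step 4: u1 = d1 + r1*t = 10 + 55 * 88/125 = 1218/25
Step 5: (Check: u2 = d2 + r2*t = 1357/25; u1+u2 = 1218/25 + 1357/25 = 103, on the frontier.)

1218/25


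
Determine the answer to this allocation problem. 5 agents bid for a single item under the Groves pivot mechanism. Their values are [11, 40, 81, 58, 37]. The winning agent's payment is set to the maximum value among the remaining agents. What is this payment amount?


Step 1: The efficient winner is agent 2 with value 81
Step 2: Other agents' values: [11, 40, 58, 37]
Step 3: Pivot payment = max(others) = 58
Step 4: The winner pays 58

58


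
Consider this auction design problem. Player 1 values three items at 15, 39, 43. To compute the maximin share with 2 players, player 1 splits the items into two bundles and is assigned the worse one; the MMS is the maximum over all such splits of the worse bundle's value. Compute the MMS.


Step 1: Item values = 15, 39, 43
Step 2: Enumerate all 2-bundle partitions and take the smaller bundle:
  Partition 1: {15} vs {39,43} -> bundles 15, 82; min = 15
  Partition 2: {39} vs {15,43} -> bundles 39, 58; min = 39
  Partition 3: {43} vs {15,39} -> bundles 43, 54; min = 43
Step 3: MMS = max(15, 39, 43) = 43

43


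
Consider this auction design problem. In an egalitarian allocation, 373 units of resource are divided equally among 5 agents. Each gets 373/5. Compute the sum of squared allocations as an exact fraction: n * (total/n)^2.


Step 1: Each agent's share = 373/5
Step 2: Square of each share = (373/5)^2 = 139129/25
Step 3: Sum of squares = 5 * 139129/25 = 139129/5

139129/5


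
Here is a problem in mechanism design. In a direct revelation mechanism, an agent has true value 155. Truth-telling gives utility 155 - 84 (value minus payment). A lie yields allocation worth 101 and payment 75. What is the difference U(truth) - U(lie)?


Step 1: U(truth) = value - payment = 155 - 84 = 71
Step 2: U(lie) = allocation - payment = 101 - 75 = 26
Step 3: IC gap = 71 - 26 = 45

45


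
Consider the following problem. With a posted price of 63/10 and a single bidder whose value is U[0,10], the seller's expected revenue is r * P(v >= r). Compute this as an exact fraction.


Step 1: Posted price r = 63/10, value support [0,10]
Step 2: P(v >= r) = (10 - 63/10)/10 = 37/100
Step 3: Expected revenue = r * P(v >= r) = 63/10 * 37/100
Step 4: Revenue = 2331/1000

2331/1000


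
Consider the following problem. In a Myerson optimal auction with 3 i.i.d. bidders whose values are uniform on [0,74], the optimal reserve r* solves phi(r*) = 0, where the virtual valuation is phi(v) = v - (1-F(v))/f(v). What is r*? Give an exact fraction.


Step 1: For U[0,74], F(v) = v/74 and f(v) = 1/74
Step 2: phi(v) = v - (1 - v/74)/(1/74) = v - (74 - v) = 2v - 74
Step 3: Set phi(r*) = 0: 2r* - 74 = 0
Step 4: r* = 74/2 = 37 (the number of bidders n = 3 does not enter)

37


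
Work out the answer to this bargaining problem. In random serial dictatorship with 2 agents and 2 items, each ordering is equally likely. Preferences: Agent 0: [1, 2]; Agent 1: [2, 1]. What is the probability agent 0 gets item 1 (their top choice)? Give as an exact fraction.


Step 1: Agent 0 wants item 1
Step 2: There are 2 possible orderings of agents
Step 3: In 2 orderings, agent 0 gets item 1
Step 4: Probability = 2/2 = 1

1


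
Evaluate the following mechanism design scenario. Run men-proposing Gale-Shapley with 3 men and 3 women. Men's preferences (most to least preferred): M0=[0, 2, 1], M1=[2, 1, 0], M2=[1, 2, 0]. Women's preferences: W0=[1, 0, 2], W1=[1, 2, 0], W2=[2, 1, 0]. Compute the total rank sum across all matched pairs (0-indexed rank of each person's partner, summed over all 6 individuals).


Step 1: Run Gale-Shapley (men propose, women hold best offer):
  M0 proposes to W0; she accepts
  M1 proposes to W2; she accepts
  M2 proposes to W1; she accepts
Step 2: Final matching: W0-M0, W1-M2, W2-M1
Step 3: 0-indexed ranks (man's rank of his match, then woman's): 0 + 1 + 0 + 1 + 0 + 1
Step 4: Total rank sum = 3

3


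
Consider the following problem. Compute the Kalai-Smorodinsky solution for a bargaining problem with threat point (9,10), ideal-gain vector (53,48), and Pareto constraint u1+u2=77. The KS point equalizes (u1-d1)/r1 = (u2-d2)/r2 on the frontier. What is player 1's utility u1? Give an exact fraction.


Step 1: At the KS point, (u1-d1)/r1 = (u2-d2)/r2 = t and u1+u2 = 77
Step 2: u1 = d1 + r1*t and u2 = d2 + r2*t, so (d1 + r1*t) + (d2 + r2*t) = 77
Step 3: t = (77 - 9 - 10)/(53 + 48) = 58/101
Step 4: u1 = d1 + r1*t = 9 + 53 * 58/101 = 3983/101
Step 5: (Check: u2 = d2 + r2*t = 3794/101; u1+u2 = 3983/101 + 3794/101 = 77, on the frontier.)

3983/101


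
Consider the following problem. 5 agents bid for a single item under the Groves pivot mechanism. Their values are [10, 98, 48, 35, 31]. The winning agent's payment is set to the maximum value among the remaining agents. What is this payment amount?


Step 1: The efficient winner is agent 1 with value 98
Step 2: Other agents' values: [10, 48, 35, 31]
Step 3: Pivot payment = max(others) = 48
Step 4: The winner pays 48

48


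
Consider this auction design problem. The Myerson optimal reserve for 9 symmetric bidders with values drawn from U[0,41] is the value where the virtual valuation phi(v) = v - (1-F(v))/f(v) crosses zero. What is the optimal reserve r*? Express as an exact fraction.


Step 1: For U[0,41], F(v) = v/41 and f(v) = 1/41
Step 2: phi(v) = v - (1 - v/41)/(1/41) = v - (41 - v) = 2v - 41
Step 3: Set phi(r*) = 0: 2r* - 41 = 0
Step 4: r* = 41/2 (the number of bidders n = 9 does not enter)

41/2


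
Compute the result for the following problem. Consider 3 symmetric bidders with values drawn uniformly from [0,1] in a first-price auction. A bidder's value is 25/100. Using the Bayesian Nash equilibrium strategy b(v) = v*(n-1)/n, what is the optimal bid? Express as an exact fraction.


Step 1: The symmetric BNE bidding function is b(v) = v * (n-1) / n
Step 2: Substitute v = 1/4 and n = 3
Step 3: b = 1/4 * 2/3
Step 4: b = 1/6

1/6


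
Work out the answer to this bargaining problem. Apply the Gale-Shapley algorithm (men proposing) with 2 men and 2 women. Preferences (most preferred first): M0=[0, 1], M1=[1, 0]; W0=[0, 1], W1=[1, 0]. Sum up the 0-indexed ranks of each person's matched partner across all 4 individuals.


Step 1: Run Gale-Shapley (men propose, women hold best offer):
  M0 proposes to W0; she accepts
  M1 proposes to W1; she accepts
Step 2: Final matching: W0-M0, W1-M1
Step 3: 0-indexed ranks (man's rank of his match, then woman's): 0 + 0 + 0 + 0
Step 4: Total rank sum = 0

0


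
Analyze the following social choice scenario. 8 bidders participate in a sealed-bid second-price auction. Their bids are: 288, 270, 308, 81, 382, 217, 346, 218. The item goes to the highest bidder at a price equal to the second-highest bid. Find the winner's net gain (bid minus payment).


Step 1: Sort bids in descending order: 382, 346, 308, 288, 270, 218, 217, 81
Step 2: The winning bid is the highest: 382
Step 3: The payment equals the second-highest bid: 346
Step 4: Surplus = winner's bid - payment = 382 - 346 = 36

36


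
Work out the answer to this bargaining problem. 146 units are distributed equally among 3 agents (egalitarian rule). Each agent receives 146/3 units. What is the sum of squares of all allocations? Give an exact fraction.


Step 1: Each agent's share = 146/3
Step 2: Square of each share = (146/3)^2 = 21316/9
Step 3: Sum of squares = 3 * 21316/9 = 21316/3

21316/3


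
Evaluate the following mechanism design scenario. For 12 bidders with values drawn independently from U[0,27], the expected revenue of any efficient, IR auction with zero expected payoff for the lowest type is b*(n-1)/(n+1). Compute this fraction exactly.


Step 1: By Revenue Equivalence, expected revenue = b*(n-1)/(n+1)
Step 2: Substituting n = 12, b = 27
Step 3: Revenue = 27*(12-1)/(12+1) = 27*11/13
Step 4: Revenue = 297/13

297/13


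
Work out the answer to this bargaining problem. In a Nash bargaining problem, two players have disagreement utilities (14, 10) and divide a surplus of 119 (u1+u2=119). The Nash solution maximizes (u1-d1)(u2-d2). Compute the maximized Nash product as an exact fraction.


Step 1: The Nash solution splits surplus symmetrically above the disagreement point
Step 2: u1 = (total + d1 - d2)/2 = (119 + 14 - 10)/2 = 123/2
Step 3: u2 = (total - d1 + d2)/2 = (119 - 14 + 10)/2 = 115/2
Step 4: Nash product = (123/2 - 14) * (115/2 - 10)
Step 5: = 95/2 * 95/2 = 9025/4

9025/4


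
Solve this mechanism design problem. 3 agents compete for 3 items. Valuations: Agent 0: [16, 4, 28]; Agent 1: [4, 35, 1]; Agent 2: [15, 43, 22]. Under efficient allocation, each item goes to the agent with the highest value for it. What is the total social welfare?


Step 1: For each item, find the maximum value among all agents.
Step 2: Item 0 -> Agent 0 (value 16)
Step 3: Item 1 -> Agent 2 (value 43)
Step 4: Item 2 -> Agent 0 (value 28)
Step 5: Total welfare = 16 + 43 + 28 = 87

87


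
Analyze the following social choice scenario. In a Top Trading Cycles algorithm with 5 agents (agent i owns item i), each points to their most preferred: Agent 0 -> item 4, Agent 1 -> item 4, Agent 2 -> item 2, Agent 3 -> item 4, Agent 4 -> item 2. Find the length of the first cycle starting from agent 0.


Step 1: Trace the pointer graph from agent 0: 0 -> 4 -> 2 -> 2
Step 2: A cycle is detected when we revisit agent 2
Step 3: The cycle is: 2 -> 2
Step 4: Cycle length = 1

1


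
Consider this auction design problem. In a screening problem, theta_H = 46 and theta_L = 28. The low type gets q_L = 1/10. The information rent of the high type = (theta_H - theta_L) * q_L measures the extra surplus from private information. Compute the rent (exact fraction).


Step 1: theta_H - theta_L = 46 - 28 = 18
Step 2: Information rent = (theta_H - theta_L) * q_L
Step 3: = 18 * 1/10
Step 4: = 9/5

9/5


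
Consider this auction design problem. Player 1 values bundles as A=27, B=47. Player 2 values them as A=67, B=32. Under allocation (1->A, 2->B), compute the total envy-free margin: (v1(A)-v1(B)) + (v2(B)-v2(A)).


Step 1: Player 1's margin = v1(A) - v1(B) = 27 - 47 = -20
Step 2: Player 2's margin = v2(B) - v2(A) = 32 - 67 = -35
Step 3: Total margin = -20 + -35 = -55

-55


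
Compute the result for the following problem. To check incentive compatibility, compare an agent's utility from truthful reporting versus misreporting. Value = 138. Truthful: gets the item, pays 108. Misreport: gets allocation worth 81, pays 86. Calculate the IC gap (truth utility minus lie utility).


Step 1: U(truth) = value - payment = 138 - 108 = 30
Step 2: U(lie) = allocation - payment = 81 - 86 = -5
Step 3: IC gap = 30 - (-5) = 35

35


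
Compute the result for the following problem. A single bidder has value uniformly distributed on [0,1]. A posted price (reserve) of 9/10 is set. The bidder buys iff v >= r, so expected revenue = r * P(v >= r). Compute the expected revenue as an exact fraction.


Step 1: Posted price r = 9/10, value support [0,1]
Step 2: P(v >= r) = (1 - 9/10)/1 = 1/10
Step 3: Expected revenue = r * P(v >= r) = 9/10 * 1/10
Step 4: Revenue = 9/100

9/100


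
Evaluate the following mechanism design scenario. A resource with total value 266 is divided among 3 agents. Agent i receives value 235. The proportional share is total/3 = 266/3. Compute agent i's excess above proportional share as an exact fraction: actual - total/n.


Step 1: Proportional share = 266/3
Step 2: Agent's actual allocation = 235
Step 3: Excess = 235 - 266/3 = 439/3

439/3


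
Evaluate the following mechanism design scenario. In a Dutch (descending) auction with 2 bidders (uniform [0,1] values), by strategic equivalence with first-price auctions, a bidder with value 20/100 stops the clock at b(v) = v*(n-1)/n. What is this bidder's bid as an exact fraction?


Step 1: Dutch auctions are strategically equivalent to first-price auctions
Step 2: The equilibrium bid is b(v) = v*(n-1)/n
Step 3: b = 1/5 * 1/2
Step 4: b = 1/10

1/10


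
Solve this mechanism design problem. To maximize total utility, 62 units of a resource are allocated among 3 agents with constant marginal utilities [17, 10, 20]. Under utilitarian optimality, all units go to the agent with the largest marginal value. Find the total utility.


Step 1: The marginal utilities are [17, 10, 20]
Step 2: The highest marginal utility is 20
Step 3: All 62 units go to that agent
Step 4: Total utility = 20 * 62 = 1240

1240


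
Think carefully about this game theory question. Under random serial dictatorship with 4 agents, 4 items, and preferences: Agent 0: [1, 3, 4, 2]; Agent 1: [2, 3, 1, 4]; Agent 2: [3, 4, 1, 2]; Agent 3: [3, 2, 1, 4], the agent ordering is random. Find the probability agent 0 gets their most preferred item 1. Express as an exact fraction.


Step 1: Agent 0 wants item 1
Step 2: There are 24 possible orderings of agents
Step 3: In 21 orderings, agent 0 gets item 1
Step 4: Probability = 21/24 = 7/8

7/8


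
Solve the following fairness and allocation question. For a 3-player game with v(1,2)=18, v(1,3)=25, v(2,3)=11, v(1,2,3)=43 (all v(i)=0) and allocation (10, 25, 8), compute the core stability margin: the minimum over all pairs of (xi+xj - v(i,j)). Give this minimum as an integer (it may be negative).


Step 1: Slack for coalition (1,2): x1+x2 - v12 = 35 - 18 = 17
Step 2: Slack for coalition (1,3): x1+x3 - v13 = 18 - 25 = -7
Step 3: Slack for coalition (2,3): x2+x3 - v23 = 33 - 11 = 22
Step 4: Minimum slack = min(17, -7, 22) = -7, attained by (1,3); coalition (1,3) can block (slack < 0), so the allocation is not in the core

-7


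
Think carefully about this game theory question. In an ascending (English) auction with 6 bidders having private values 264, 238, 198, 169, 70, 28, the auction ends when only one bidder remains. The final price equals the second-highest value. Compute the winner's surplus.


Step 1: Identify the highest value: 264
Step 2: Identify the second-highest value: 238
Step 3: The final price = second-highest value = 238
Step 4: Surplus = 264 - 238 = 26

26


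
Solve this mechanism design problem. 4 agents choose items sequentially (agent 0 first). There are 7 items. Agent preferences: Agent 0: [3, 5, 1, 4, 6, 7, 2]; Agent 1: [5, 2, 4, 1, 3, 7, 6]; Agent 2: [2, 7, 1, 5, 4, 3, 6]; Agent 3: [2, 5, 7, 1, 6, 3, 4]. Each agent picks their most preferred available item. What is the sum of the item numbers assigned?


Step 1: Agent 0 picks item 3
Step 2: Agent 1 picks item 5
Step 3: Agent 2 picks item 2
Step 4: Agent 3 picks item 7
Step 5: Sum = 3 + 5 + 2 + 7 = 17

17
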